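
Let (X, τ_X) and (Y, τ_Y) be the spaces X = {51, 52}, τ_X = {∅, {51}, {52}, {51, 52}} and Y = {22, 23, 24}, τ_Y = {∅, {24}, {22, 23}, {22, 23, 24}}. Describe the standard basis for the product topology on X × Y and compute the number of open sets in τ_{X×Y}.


Basis B = {∅ × ∅, {51} × {24}, {52} × {24}, {51} × {22, 23}, {51, 52} × {24}, {52} × {22, 23}, {51} × {22, 23, 24}, {52} × {22, 23, 24}, {51, 52} × {22, 23}, {51, 52} × {22, 23, 24}}; |τ_{X×Y}| = 16.

Enumerate products U × V with U ∈ τ_X, V ∈ τ_Y (deduplicated):
  ∅ × ∅ = {} (∅)
  {51} × {24} = {(51,24)}
  {52} × {24} = {(52,24)}
  {51} × {22, 23} = {(51,22), (51,23)}
  {51, 52} × {24} = {(51,24), (52,24)}
  {52} × {22, 23} = {(52,22), (52,23)}
  {51} × {22, 23, 24} = {(51,22), (51,23), (51,24)}
  {52} × {22, 23, 24} = {(52,22), (52,23), (52,24)}
  {51, 52} × {22, 23} = {(51,22), (51,23), (52,22), (52,23)}
  {51, 52} × {22, 23, 24} = {(51,22), (51,23), (51,24), (52,22), (52,23), (52,24)}
These 10 distinct sets form the basis B.
Close under arbitrary unions to get τ_{X×Y}; counting gives |τ_{X×Y}| = 16.


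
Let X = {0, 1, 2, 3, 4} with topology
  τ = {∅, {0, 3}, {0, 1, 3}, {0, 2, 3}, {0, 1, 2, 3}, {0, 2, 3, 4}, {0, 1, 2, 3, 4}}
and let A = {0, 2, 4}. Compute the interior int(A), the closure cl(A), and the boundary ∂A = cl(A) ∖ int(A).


int(A) = ∅, cl(A) = {0, 1, 2, 3, 4}, ∂A = {0, 1, 2, 3, 4}.

Closed sets in (X, τ) are complements of opens:
  closed(X, τ) = {∅, {1}, {4}, {1, 4}, {2, 4}, {1, 2, 4}, {0, 1, 2, 3, 4}}.
int(A) = ⋃ {U ∈ τ : U ⊆ A}. Opens contained in A: ∅.
Taking the union of these: int(A) = ∅.
cl(A) = ⋂ {C closed : A ⊆ C}. Closed sets containing A: {0, 1, 2, 3, 4}.
Intersecting these: cl(A) = {0, 1, 2, 3, 4}.
∂A = cl(A) ∖ int(A) = {0, 1, 2, 3, 4} ∖ ∅ = {0, 1, 2, 3, 4}.


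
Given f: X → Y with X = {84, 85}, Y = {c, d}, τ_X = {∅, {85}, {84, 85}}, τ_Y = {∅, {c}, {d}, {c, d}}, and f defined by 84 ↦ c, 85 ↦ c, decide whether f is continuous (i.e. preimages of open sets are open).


f IS continuous.

Compute f^{-1}(U) for each U ∈ τ_Y:
  U = ∅: f^{-1}(U) = ∅ ∈ τ_X ✓.
  U = {c}: f^{-1}(U) = {84, 85} ∈ τ_X ✓.
  U = {d}: f^{-1}(U) = ∅ ∈ τ_X ✓.
  U = {c, d}: f^{-1}(U) = {84, 85} ∈ τ_X ✓.
Every preimage lies in τ_X, so f IS continuous.


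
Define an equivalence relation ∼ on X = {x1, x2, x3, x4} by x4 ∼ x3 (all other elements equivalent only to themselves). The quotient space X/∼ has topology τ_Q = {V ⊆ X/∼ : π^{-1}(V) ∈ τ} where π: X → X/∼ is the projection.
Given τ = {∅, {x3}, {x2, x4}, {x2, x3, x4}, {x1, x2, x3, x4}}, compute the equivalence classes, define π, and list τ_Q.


X/∼ = {[x1], [x2], [x3=x4]}; |τ_Q| = 3.

Equivalence classes: [x1], [x2], [x3=x4].
Quotient map π: X → X/∼ sends x1 ↦ [x1], x2 ↦ [x2], x3 ↦ [x3=x4], x4 ↦ [x3=x4].
For each subset V ⊆ X/∼, compute π^{-1}(V) ⊆ X and check whether π^{-1}(V) ∈ τ. V is open in τ_Q iff π^{-1}(V) ∈ τ.
  V = {}: π^{-1}(V) = ∅ ∈ τ ✓.
  V = {[x1]}: π^{-1}(V) = {x1} ∉ τ ✗.
  V = {[x2]}: π^{-1}(V) = {x2} ∉ τ ✗.
  V = {[x1], [x2]}: π^{-1}(V) = {x1, x2} ∉ τ ✗.
  V = {[x3=x4]}: π^{-1}(V) = {x3, x4} ∉ τ ✗.
  V = {[x1], [x3=x4]}: π^{-1}(V) = {x1, x3, x4} ∉ τ ✗.
  V = {[x2], [x3=x4]}: π^{-1}(V) = {x2, x3, x4} ∈ τ ✓.
  V = {[x1], [x2], [x3=x4]}: π^{-1}(V) = {x1, x2, x3, x4} ∈ τ ✓.
Open sets in the quotient: τ_Q = {{}, {[x2], [x3=x4]}, {[x1], [x2], [x3=x4]}} (3 elements).


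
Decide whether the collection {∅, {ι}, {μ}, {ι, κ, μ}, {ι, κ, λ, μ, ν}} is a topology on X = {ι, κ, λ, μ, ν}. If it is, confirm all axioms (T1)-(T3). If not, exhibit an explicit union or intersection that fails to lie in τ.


τ is NOT a topology on X.

Axiom (T1): ∅ ∈ τ? Yes; X ∈ τ? Yes.
Axiom (T2/T3): check pairwise unions and intersections of members of τ.
Counterexample for (T2): {ι} ∪ {μ} = {ι, μ} ∉ τ. Therefore τ is NOT a topology.


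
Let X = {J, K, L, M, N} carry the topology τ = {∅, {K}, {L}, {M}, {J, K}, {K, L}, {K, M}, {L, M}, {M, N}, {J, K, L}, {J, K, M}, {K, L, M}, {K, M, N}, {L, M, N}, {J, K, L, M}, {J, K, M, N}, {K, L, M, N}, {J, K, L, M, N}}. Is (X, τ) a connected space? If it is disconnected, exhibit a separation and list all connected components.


(X, τ) is disconnected; components = [{L}, {J, K}, {M, N}].

Find clopen sets (U ∈ τ with X ∖ U ∈ τ):
  U = ∅, X ∖ U = {J, K, L, M, N} — both open, so U is clopen.
  U = {L}, X ∖ U = {J, K, M, N} — both open, so U is clopen.
  U = {J, K}, X ∖ U = {L, M, N} — both open, so U is clopen.
  U = {M, N}, X ∖ U = {J, K, L} — both open, so U is clopen.
  U = {J, K, L}, X ∖ U = {M, N} — both open, so U is clopen.
  U = {L, M, N}, X ∖ U = {J, K} — both open, so U is clopen.
  U = {J, K, M, N}, X ∖ U = {L} — both open, so U is clopen.
  U = {J, K, L, M, N}, X ∖ U = ∅ — both open, so U is clopen.
Nontrivial clopen(s) exist: e.g. {L, M, N}. So (X, τ) is disconnected.
Compute connected components by grouping points that agree on all clopens:
  component: {L}
  component: {J, K}
  component: {M, N}


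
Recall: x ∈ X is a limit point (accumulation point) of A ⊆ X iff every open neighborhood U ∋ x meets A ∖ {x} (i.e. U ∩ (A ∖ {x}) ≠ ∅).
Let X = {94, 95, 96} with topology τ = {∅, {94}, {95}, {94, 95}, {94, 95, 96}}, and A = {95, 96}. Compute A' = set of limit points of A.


A' = {96}

For each x ∈ X, list the open sets U ∈ τ with x ∈ U, then check whether U ∩ (A ∖ {x}) ≠ ∅ for every such U.
  x = 94: open {94} ∋ x has {94} ∩ (A ∖ {94}) = ∅, so x is NOT a limit point.
  x = 95: open {95} ∋ x has {95} ∩ (A ∖ {95}) = ∅, so x is NOT a limit point.
  x = 96: opens ∋ x are {94, 95, 96}; each meets A ∖ {96}, so x IS a limit point.
Collecting: A' = {96}.


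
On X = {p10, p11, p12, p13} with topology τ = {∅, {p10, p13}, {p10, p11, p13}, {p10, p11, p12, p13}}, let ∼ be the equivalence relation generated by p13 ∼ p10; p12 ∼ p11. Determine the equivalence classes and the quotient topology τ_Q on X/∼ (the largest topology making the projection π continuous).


X/∼ = {[p10=p13], [p11=p12]}; |τ_Q| = 3.

Equivalence classes: [p10=p13], [p11=p12].
Quotient map π: X → X/∼ sends p10 ↦ [p10=p13], p11 ↦ [p11=p12], p12 ↦ [p11=p12], p13 ↦ [p10=p13].
For each subset V ⊆ X/∼, compute π^{-1}(V) ⊆ X and check whether π^{-1}(V) ∈ τ. V is open in τ_Q iff π^{-1}(V) ∈ τ.
  V = {}: π^{-1}(V) = ∅ ∈ τ ✓.
  V = {[p10=p13]}: π^{-1}(V) = {p10, p13} ∈ τ ✓.
  V = {[p11=p12]}: π^{-1}(V) = {p11, p12} ∉ τ ✗.
  V = {[p10=p13], [p11=p12]}: π^{-1}(V) = {p10, p11, p12, p13} ∈ τ ✓.
Open sets in the quotient: τ_Q = {{}, {[p10=p13]}, {[p10=p13], [p11=p12]}} (3 elements).


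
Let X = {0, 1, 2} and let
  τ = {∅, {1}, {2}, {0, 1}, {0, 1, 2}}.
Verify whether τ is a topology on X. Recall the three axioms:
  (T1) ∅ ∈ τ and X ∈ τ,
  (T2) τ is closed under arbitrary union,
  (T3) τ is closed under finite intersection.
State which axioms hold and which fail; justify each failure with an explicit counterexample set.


τ is NOT a topology on X.

Axiom (T1): ∅ ∈ τ? Yes; X ∈ τ? Yes.
Axiom (T2/T3): check pairwise unions and intersections of members of τ.
Counterexample for (T2): {1} ∪ {2} = {1, 2} ∉ τ. Therefore τ is NOT a topology.


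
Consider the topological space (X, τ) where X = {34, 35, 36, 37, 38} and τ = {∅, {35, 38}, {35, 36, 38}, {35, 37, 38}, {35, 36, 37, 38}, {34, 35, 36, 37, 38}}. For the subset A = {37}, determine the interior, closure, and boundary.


int(A) = ∅, cl(A) = {34, 37}, ∂A = {34, 37}.

Closed sets in (X, τ) are complements of opens:
  closed(X, τ) = {∅, {34}, {34, 36}, {34, 37}, {34, 36, 37}, {34, 35, 36, 37, 38}}.
int(A) = ⋃ {U ∈ τ : U ⊆ A}. Opens contained in A: ∅.
Taking the union of these: int(A) = ∅.
cl(A) = ⋂ {C closed : A ⊆ C}. Closed sets containing A: {34, 37}, {34, 36, 37}, {34, 35, 36, 37, 38}.
Intersecting these: cl(A) = {34, 37}.
∂A = cl(A) ∖ int(A) = {34, 37} ∖ ∅ = {34, 37}.


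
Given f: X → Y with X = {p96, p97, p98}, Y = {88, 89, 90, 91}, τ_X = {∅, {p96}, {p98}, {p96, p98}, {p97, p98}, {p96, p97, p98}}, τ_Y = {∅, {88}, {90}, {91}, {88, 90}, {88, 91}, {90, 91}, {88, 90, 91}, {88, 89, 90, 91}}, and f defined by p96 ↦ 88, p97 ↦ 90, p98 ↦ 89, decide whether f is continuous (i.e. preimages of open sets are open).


f is NOT continuous.

Compute f^{-1}(U) for each U ∈ τ_Y:
  U = ∅: f^{-1}(U) = ∅ ∈ τ_X ✓.
  U = {88}: f^{-1}(U) = {p96} ∈ τ_X ✓.
  U = {90}: f^{-1}(U) = {p97} ∉ τ_X ✗.
  U = {91}: f^{-1}(U) = ∅ ∈ τ_X ✓.
  U = {88, 90}: f^{-1}(U) = {p96, p97} ∉ τ_X ✗.
  U = {88, 91}: f^{-1}(U) = {p96} ∈ τ_X ✓.
  U = {90, 91}: f^{-1}(U) = {p97} ∉ τ_X ✗.
  U = {88, 90, 91}: f^{-1}(U) = {p96, p97} ∉ τ_X ✗.
  U = {88, 89, 90, 91}: f^{-1}(U) = {p96, p97, p98} ∈ τ_X ✓.
Found U = {90} with f^{-1}(U) = {p97} not in τ_X. Therefore f is NOT continuous.


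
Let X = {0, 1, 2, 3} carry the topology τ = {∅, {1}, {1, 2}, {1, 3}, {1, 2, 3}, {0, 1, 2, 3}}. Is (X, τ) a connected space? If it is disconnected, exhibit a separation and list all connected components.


(X, τ) is connected.

Find clopen sets (U ∈ τ with X ∖ U ∈ τ):
  U = ∅, X ∖ U = {0, 1, 2, 3} — both open, so U is clopen.
  U = {0, 1, 2, 3}, X ∖ U = ∅ — both open, so U is clopen.
Only trivial clopens (∅ and X) exist, so (X, τ) is connected.
Compute connected components by grouping points that agree on all clopens:
  component: {0, 1, 2, 3}


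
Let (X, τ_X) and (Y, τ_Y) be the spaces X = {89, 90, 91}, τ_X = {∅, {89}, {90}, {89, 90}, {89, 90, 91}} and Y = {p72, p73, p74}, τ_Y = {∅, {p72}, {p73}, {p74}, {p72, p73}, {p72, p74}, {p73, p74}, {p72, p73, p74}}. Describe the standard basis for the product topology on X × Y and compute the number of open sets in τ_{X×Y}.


Basis B = {∅ × ∅, {89} × {p72}, {89} × {p73}, {89} × {p74}, {90} × {p72}, {90} × {p73}, {90} × {p74}, {89} × {p72, p73}, {89} × {p72, p74}, {89, 90} × {p72}, {89} × {p73, p74}, {89, 90} × {p73}, {89, 90} × {p74}, {90} × {p72, p73}, {90} × {p72, p74}, {90} × {p73, p74}, {89} × {p72, p73, p74}, {89, 90, 91} × {p72}, {89, 90, 91} × {p73}, {89, 90, 91} × {p74}, {90} × {p72, p73, p74}, {89, 90} × {p72, p73}, {89, 90} × {p72, p74}, {89, 90} × {p73, p74}, {89, 90} × {p72, p73, p74}, {89, 90, 91} × {p72, p73}, {89, 90, 91} × {p72, p74}, {89, 90, 91} × {p73, p74}, {89, 90, 91} × {p72, p73, p74}}; |τ_{X×Y}| = 125.

Enumerate products U × V with U ∈ τ_X, V ∈ τ_Y (deduplicated):
  ∅ × ∅ = {} (∅)
  {89} × {p72} = {(89,p72)}
  {89} × {p73} = {(89,p73)}
  {89} × {p74} = {(89,p74)}
  {90} × {p72} = {(90,p72)}
  {90} × {p73} = {(90,p73)}
  {90} × {p74} = {(90,p74)}
  {89} × {p72, p73} = {(89,p72), (89,p73)}
  {89} × {p72, p74} = {(89,p72), (89,p74)}
  {89, 90} × {p72} = {(89,p72), (90,p72)}
  {89} × {p73, p74} = {(89,p73), (89,p74)}
  {89, 90} × {p73} = {(89,p73), (90,p73)}
  {89, 90} × {p74} = {(89,p74), (90,p74)}
  {90} × {p72, p73} = {(90,p72), (90,p73)}
  {90} × {p72, p74} = {(90,p72), (90,p74)}
  {90} × {p73, p74} = {(90,p73), (90,p74)}
  {89} × {p72, p73, p74} = {(89,p72), (89,p73), (89,p74)}
  {89, 90, 91} × {p72} = {(89,p72), (90,p72), (91,p72)}
  {89, 90, 91} × {p73} = {(89,p73), (90,p73), (91,p73)}
  {89, 90, 91} × {p74} = {(89,p74), (90,p74), (91,p74)}
  {90} × {p72, p73, p74} = {(90,p72), (90,p73), (90,p74)}
  {89, 90} × {p72, p73} = {(89,p72), (89,p73), (90,p72), (90,p73)}
  {89, 90} × {p72, p74} = {(89,p72), (89,p74), (90,p72), (90,p74)}
  {89, 90} × {p73, p74} = {(89,p73), (89,p74), (90,p73), (90,p74)}
  {89, 90} × {p72, p73, p74} = {(89,p72), (89,p73), (89,p74), (90,p72), (90,p73), (90,p74)}
  {89, 90, 91} × {p72, p73} = {(89,p72), (89,p73), (90,p72), (90,p73), (91,p72), (91,p73)}
  {89, 90, 91} × {p72, p74} = {(89,p72), (89,p74), (90,p72), (90,p74), (91,p72), (91,p74)}
  {89, 90, 91} × {p73, p74} = {(89,p73), (89,p74), (90,p73), (90,p74), (91,p73), (91,p74)}
  {89, 90, 91} × {p72, p73, p74} = {(89,p72), (89,p73), (89,p74), (90,p72), (90,p73), (90,p74), (91,p72), (91,p73), (91,p74)}
These 29 distinct sets form the basis B.
Close under arbitrary unions to get τ_{X×Y}; counting gives |τ_{X×Y}| = 125.


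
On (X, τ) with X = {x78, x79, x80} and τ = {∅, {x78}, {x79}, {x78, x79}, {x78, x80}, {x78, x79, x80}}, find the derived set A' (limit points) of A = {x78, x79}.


A' = {x80}

For each x ∈ X, list the open sets U ∈ τ with x ∈ U, then check whether U ∩ (A ∖ {x}) ≠ ∅ for every such U.
  x = x78: open {x78} ∋ x has {x78} ∩ (A ∖ {x78}) = ∅, so x is NOT a limit point.
  x = x79: open {x79} ∋ x has {x79} ∩ (A ∖ {x79}) = ∅, so x is NOT a limit point.
  x = x80: opens ∋ x are {x78, x80}, {x78, x79, x80}; each meets A ∖ {x80}, so x IS a limit point.
Collecting: A' = {x80}.


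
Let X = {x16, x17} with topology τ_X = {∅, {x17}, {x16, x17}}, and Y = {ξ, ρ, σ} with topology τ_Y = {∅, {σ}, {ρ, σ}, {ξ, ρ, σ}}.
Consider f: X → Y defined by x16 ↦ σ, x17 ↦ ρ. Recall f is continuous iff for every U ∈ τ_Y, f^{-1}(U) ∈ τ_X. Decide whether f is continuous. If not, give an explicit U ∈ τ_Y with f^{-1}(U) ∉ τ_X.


f is NOT continuous.

Compute f^{-1}(U) for each U ∈ τ_Y:
  U = ∅: f^{-1}(U) = ∅ ∈ τ_X ✓.
  U = {σ}: f^{-1}(U) = {x16} ∉ τ_X ✗.
  U = {ρ, σ}: f^{-1}(U) = {x16, x17} ∈ τ_X ✓.
  U = {ξ, ρ, σ}: f^{-1}(U) = {x16, x17} ∈ τ_X ✓.
Found U = {σ} with f^{-1}(U) = {x16} not in τ_X. Therefore f is NOT continuous.


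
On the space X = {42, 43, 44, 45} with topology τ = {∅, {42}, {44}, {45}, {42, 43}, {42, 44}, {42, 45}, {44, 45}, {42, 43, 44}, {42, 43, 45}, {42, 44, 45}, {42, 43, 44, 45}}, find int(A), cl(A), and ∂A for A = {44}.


int(A) = {44}, cl(A) = {44}, ∂A = ∅.

Closed sets in (X, τ) are complements of opens:
  closed(X, τ) = {∅, {43}, {44}, {45}, {42, 43}, {43, 44}, {43, 45}, {44, 45}, {42, 43, 44}, {42, 43, 45}, {43, 44, 45}, {42, 43, 44, 45}}.
int(A) = ⋃ {U ∈ τ : U ⊆ A}. Opens contained in A: ∅, {44}.
Taking the union of these: int(A) = {44}.
cl(A) = ⋂ {C closed : A ⊆ C}. Closed sets containing A: {44}, {43, 44}, {44, 45}, {42, 43, 44}, {43, 44, 45}, {42, 43, 44, 45}.
Intersecting these: cl(A) = {44}.
∂A = cl(A) ∖ int(A) = {44} ∖ {44} = ∅.


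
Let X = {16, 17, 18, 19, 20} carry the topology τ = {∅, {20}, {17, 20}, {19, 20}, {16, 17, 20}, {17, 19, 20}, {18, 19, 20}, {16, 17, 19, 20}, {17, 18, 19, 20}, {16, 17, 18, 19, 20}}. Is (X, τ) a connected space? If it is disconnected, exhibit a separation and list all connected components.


(X, τ) is connected.

Find clopen sets (U ∈ τ with X ∖ U ∈ τ):
  U = ∅, X ∖ U = {16, 17, 18, 19, 20} — both open, so U is clopen.
  U = {16, 17, 18, 19, 20}, X ∖ U = ∅ — both open, so U is clopen.
Only trivial clopens (∅ and X) exist, so (X, τ) is connected.
Compute connected components by grouping points that agree on all clopens:
  component: {16, 17, 18, 19, 20}


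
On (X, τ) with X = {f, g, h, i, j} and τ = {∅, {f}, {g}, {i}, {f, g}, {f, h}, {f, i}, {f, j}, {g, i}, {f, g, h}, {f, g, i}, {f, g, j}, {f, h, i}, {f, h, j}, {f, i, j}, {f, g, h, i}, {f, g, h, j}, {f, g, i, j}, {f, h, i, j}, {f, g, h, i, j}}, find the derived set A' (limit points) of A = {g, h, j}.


A' = ∅

For each x ∈ X, list the open sets U ∈ τ with x ∈ U, then check whether U ∩ (A ∖ {x}) ≠ ∅ for every such U.
  x = f: open {f} ∋ x has {f} ∩ (A ∖ {f}) = ∅, so x is NOT a limit point.
  x = g: open {g} ∋ x has {g} ∩ (A ∖ {g}) = ∅, so x is NOT a limit point.
  x = h: open {f, h} ∋ x has {f, h} ∩ (A ∖ {h}) = ∅, so x is NOT a limit point.
  x = i: open {i} ∋ x has {i} ∩ (A ∖ {i}) = ∅, so x is NOT a limit point.
  x = j: open {f, j} ∋ x has {f, j} ∩ (A ∖ {j}) = ∅, so x is NOT a limit point.
Collecting: A' = ∅.


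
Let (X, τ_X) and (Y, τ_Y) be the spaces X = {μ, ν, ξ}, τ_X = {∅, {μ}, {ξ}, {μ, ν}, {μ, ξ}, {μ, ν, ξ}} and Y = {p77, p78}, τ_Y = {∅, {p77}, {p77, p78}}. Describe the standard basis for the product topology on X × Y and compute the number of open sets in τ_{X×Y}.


Basis B = {∅ × ∅, {μ} × {p77}, {ξ} × {p77}, {μ} × {p77, p78}, {μ, ν} × {p77}, {μ, ξ} × {p77}, {ξ} × {p77, p78}, {μ, ν, ξ} × {p77}, {μ, ν} × {p77, p78}, {μ, ξ} × {p77, p78}, {μ, ν, ξ} × {p77, p78}}; |τ_{X×Y}| = 18.

Enumerate products U × V with U ∈ τ_X, V ∈ τ_Y (deduplicated):
  ∅ × ∅ = {} (∅)
  {μ} × {p77} = {(μ,p77)}
  {ξ} × {p77} = {(ξ,p77)}
  {μ} × {p77, p78} = {(μ,p77), (μ,p78)}
  {μ, ν} × {p77} = {(μ,p77), (ν,p77)}
  {μ, ξ} × {p77} = {(μ,p77), (ξ,p77)}
  {ξ} × {p77, p78} = {(ξ,p77), (ξ,p78)}
  {μ, ν, ξ} × {p77} = {(μ,p77), (ν,p77), (ξ,p77)}
  {μ, ν} × {p77, p78} = {(μ,p77), (μ,p78), (ν,p77), (ν,p78)}
  {μ, ξ} × {p77, p78} = {(μ,p77), (μ,p78), (ξ,p77), (ξ,p78)}
  {μ, ν, ξ} × {p77, p78} = {(μ,p77), (μ,p78), (ν,p77), (ν,p78), (ξ,p77), (ξ,p78)}
These 11 distinct sets form the basis B.
Close under arbitrary unions to get τ_{X×Y}; counting gives |τ_{X×Y}| = 18.


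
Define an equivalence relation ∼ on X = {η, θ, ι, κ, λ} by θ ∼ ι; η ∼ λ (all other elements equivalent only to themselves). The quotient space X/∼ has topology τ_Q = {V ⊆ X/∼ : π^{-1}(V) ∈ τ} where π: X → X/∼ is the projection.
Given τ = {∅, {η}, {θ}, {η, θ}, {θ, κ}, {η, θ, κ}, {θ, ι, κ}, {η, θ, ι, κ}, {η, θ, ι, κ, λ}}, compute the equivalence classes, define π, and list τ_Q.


X/∼ = {[η=λ], [θ=ι], [κ]}; |τ_Q| = 3.

Equivalence classes: [η=λ], [θ=ι], [κ].
Quotient map π: X → X/∼ sends η ↦ [η=λ], θ ↦ [θ=ι], ι ↦ [θ=ι], κ ↦ [κ], λ ↦ [η=λ].
For each subset V ⊆ X/∼, compute π^{-1}(V) ⊆ X and check whether π^{-1}(V) ∈ τ. V is open in τ_Q iff π^{-1}(V) ∈ τ.
  V = {}: π^{-1}(V) = ∅ ∈ τ ✓.
  V = {[η=λ]}: π^{-1}(V) = {η, λ} ∉ τ ✗.
  V = {[θ=ι]}: π^{-1}(V) = {θ, ι} ∉ τ ✗.
  V = {[η=λ], [θ=ι]}: π^{-1}(V) = {η, θ, ι, λ} ∉ τ ✗.
  V = {[κ]}: π^{-1}(V) = {κ} ∉ τ ✗.
  V = {[η=λ], [κ]}: π^{-1}(V) = {η, κ, λ} ∉ τ ✗.
  V = {[θ=ι], [κ]}: π^{-1}(V) = {θ, ι, κ} ∈ τ ✓.
  V = {[η=λ], [θ=ι], [κ]}: π^{-1}(V) = {η, θ, ι, κ, λ} ∈ τ ✓.
Open sets in the quotient: τ_Q = {{}, {[θ=ι], [κ]}, {[η=λ], [θ=ι], [κ]}} (3 elements).


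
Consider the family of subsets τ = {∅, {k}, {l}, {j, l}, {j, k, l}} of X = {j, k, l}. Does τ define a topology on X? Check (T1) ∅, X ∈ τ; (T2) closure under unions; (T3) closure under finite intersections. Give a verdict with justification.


τ is NOT a topology on X.

Axiom (T1): ∅ ∈ τ? Yes; X ∈ τ? Yes.
Axiom (T2/T3): check pairwise unions and intersections of members of τ.
Counterexample for (T2): {k} ∪ {l} = {k, l} ∉ τ. Therefore τ is NOT a topology.


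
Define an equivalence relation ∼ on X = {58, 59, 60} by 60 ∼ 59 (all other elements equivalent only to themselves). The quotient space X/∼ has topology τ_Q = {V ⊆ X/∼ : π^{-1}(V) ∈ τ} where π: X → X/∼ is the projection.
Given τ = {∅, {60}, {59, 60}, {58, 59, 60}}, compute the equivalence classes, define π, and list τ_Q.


X/∼ = {[58], [59=60]}; |τ_Q| = 3.

Equivalence classes: [58], [59=60].
Quotient map π: X → X/∼ sends 58 ↦ [58], 59 ↦ [59=60], 60 ↦ [59=60].
For each subset V ⊆ X/∼, compute π^{-1}(V) ⊆ X and check whether π^{-1}(V) ∈ τ. V is open in τ_Q iff π^{-1}(V) ∈ τ.
  V = {}: π^{-1}(V) = ∅ ∈ τ ✓.
  V = {[58]}: π^{-1}(V) = {58} ∉ τ ✗.
  V = {[59=60]}: π^{-1}(V) = {59, 60} ∈ τ ✓.
  V = {[58], [59=60]}: π^{-1}(V) = {58, 59, 60} ∈ τ ✓.
Open sets in the quotient: τ_Q = {{}, {[59=60]}, {[58], [59=60]}} (3 elements).


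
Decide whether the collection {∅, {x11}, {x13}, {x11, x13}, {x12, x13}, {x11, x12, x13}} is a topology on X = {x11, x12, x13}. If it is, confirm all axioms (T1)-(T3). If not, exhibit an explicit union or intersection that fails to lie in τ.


τ IS a topology on X.

Axiom (T1): ∅ ∈ τ? Yes; X ∈ τ? Yes.
Axiom (T2/T3): check pairwise unions and intersections of members of τ.
All pairwise intersections and unions checked — each lies in τ. Therefore τ satisfies (T1), (T2), (T3): it IS a topology on X.


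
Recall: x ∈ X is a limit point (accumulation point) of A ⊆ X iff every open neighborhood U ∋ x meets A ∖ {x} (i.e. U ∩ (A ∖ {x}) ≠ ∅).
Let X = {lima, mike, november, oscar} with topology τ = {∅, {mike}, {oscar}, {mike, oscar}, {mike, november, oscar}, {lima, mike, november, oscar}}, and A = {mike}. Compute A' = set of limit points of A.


A' = {lima, november}

For each x ∈ X, list the open sets U ∈ τ with x ∈ U, then check whether U ∩ (A ∖ {x}) ≠ ∅ for every such U.
  x = lima: opens ∋ x are {lima, mike, november, oscar}; each meets A ∖ {lima}, so x IS a limit point.
  x = mike: open {mike} ∋ x has {mike} ∩ (A ∖ {mike}) = ∅, so x is NOT a limit point.
  x = november: opens ∋ x are {mike, november, oscar}, {lima, mike, november, oscar}; each meets A ∖ {november}, so x IS a limit point.
  x = oscar: open {oscar} ∋ x has {oscar} ∩ (A ∖ {oscar}) = ∅, so x is NOT a limit point.
Collecting: A' = {lima, november}.


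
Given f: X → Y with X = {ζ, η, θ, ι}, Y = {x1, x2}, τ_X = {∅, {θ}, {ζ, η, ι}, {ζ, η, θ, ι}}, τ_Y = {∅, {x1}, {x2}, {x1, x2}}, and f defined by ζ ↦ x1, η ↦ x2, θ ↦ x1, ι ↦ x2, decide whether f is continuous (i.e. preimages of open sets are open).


f is NOT continuous.

Compute f^{-1}(U) for each U ∈ τ_Y:
  U = ∅: f^{-1}(U) = ∅ ∈ τ_X ✓.
  U = {x1}: f^{-1}(U) = {ζ, θ} ∉ τ_X ✗.
  U = {x2}: f^{-1}(U) = {η, ι} ∉ τ_X ✗.
  U = {x1, x2}: f^{-1}(U) = {ζ, η, θ, ι} ∈ τ_X ✓.
Found U = {x1} with f^{-1}(U) = {ζ, θ} not in τ_X. Therefore f is NOT continuous.


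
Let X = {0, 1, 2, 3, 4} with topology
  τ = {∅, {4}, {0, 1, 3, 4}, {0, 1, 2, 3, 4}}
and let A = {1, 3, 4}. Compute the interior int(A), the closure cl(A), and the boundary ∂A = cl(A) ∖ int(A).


int(A) = {4}, cl(A) = {0, 1, 2, 3, 4}, ∂A = {0, 1, 2, 3}.

Closed sets in (X, τ) are complements of opens:
  closed(X, τ) = {∅, {2}, {0, 1, 2, 3}, {0, 1, 2, 3, 4}}.
int(A) = ⋃ {U ∈ τ : U ⊆ A}. Opens contained in A: ∅, {4}.
Taking the union of these: int(A) = {4}.
cl(A) = ⋂ {C closed : A ⊆ C}. Closed sets containing A: {0, 1, 2, 3, 4}.
Intersecting these: cl(A) = {0, 1, 2, 3, 4}.
∂A = cl(A) ∖ int(A) = {0, 1, 2, 3, 4} ∖ {4} = {0, 1, 2, 3}.


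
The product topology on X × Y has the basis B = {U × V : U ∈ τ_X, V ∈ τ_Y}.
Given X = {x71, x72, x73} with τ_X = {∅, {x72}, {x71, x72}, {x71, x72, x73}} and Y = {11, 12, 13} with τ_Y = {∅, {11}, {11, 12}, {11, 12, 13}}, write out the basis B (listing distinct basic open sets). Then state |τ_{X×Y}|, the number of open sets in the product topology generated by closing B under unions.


Basis B = {∅ × ∅, {x72} × {11}, {x71, x72} × {11}, {x72} × {11, 12}, {x71, x72, x73} × {11}, {x72} × {11, 12, 13}, {x71, x72} × {11, 12}, {x71, x72} × {11, 12, 13}, {x71, x72, x73} × {11, 12}, {x71, x72, x73} × {11, 12, 13}}; |τ_{X×Y}| = 20.

Enumerate products U × V with U ∈ τ_X, V ∈ τ_Y (deduplicated):
  ∅ × ∅ = {} (∅)
  {x72} × {11} = {(x72,11)}
  {x71, x72} × {11} = {(x71,11), (x72,11)}
  {x72} × {11, 12} = {(x72,11), (x72,12)}
  {x71, x72, x73} × {11} = {(x71,11), (x72,11), (x73,11)}
  {x72} × {11, 12, 13} = {(x72,11), (x72,12), (x72,13)}
  {x71, x72} × {11, 12} = {(x71,11), (x71,12), (x72,11), (x72,12)}
  {x71, x72} × {11, 12, 13} = {(x71,11), (x71,12), (x71,13), (x72,11), (x72,12), (x72,13)}
  {x71, x72, x73} × {11, 12} = {(x71,11), (x71,12), (x72,11), (x72,12), (x73,11), (x73,12)}
  {x71, x72, x73} × {11, 12, 13} = {(x71,11), (x71,12), (x71,13), (x72,11), (x72,12), (x72,13), (x73,11), (x73,12), (x73,13)}
These 10 distinct sets form the basis B.
Close under arbitrary unions to get τ_{X×Y}; counting gives |τ_{X×Y}| = 20.


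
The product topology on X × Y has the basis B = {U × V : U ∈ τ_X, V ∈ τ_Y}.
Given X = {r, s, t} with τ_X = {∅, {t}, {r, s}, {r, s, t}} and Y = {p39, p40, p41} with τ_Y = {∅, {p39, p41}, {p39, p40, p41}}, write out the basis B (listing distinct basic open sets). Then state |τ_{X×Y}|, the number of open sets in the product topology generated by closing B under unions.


Basis B = {∅ × ∅, {t} × {p39, p41}, {t} × {p39, p40, p41}, {r, s} × {p39, p41}, {r, s} × {p39, p40, p41}, {r, s, t} × {p39, p41}, {r, s, t} × {p39, p40, p41}}; |τ_{X×Y}| = 9.

Enumerate products U × V with U ∈ τ_X, V ∈ τ_Y (deduplicated):
  ∅ × ∅ = {} (∅)
  {t} × {p39, p41} = {(t,p39), (t,p41)}
  {t} × {p39, p40, p41} = {(t,p39), (t,p40), (t,p41)}
  {r, s} × {p39, p41} = {(r,p39), (r,p41), (s,p39), (s,p41)}
  {r, s} × {p39, p40, p41} = {(r,p39), (r,p40), (r,p41), (s,p39), (s,p40), (s,p41)}
  {r, s, t} × {p39, p41} = {(r,p39), (r,p41), (s,p39), (s,p41), (t,p39), (t,p41)}
  {r, s, t} × {p39, p40, p41} = {(r,p39), (r,p40), (r,p41), (s,p39), (s,p40), (s,p41), (t,p39), (t,p40), (t,p41)}
These 7 distinct sets form the basis B.
Close under arbitrary unions to get τ_{X×Y}; counting gives |τ_{X×Y}| = 9.


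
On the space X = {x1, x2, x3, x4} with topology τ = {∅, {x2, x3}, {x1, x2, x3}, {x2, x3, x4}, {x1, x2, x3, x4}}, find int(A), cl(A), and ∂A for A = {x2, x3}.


int(A) = {x2, x3}, cl(A) = {x1, x2, x3, x4}, ∂A = {x1, x4}.

Closed sets in (X, τ) are complements of opens:
  closed(X, τ) = {∅, {x1}, {x4}, {x1, x4}, {x1, x2, x3, x4}}.
int(A) = ⋃ {U ∈ τ : U ⊆ A}. Opens contained in A: ∅, {x2, x3}.
Taking the union of these: int(A) = {x2, x3}.
cl(A) = ⋂ {C closed : A ⊆ C}. Closed sets containing A: {x1, x2, x3, x4}.
Intersecting these: cl(A) = {x1, x2, x3, x4}.
∂A = cl(A) ∖ int(A) = {x1, x2, x3, x4} ∖ {x2, x3} = {x1, x4}.


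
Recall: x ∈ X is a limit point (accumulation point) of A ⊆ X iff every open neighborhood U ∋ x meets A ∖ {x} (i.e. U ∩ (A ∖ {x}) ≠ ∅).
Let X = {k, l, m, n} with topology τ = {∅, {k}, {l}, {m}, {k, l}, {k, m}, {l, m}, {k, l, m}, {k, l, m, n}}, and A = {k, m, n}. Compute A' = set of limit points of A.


A' = {n}

For each x ∈ X, list the open sets U ∈ τ with x ∈ U, then check whether U ∩ (A ∖ {x}) ≠ ∅ for every such U.
  x = k: open {k} ∋ x has {k} ∩ (A ∖ {k}) = ∅, so x is NOT a limit point.
  x = l: open {l} ∋ x has {l} ∩ (A ∖ {l}) = ∅, so x is NOT a limit point.
  x = m: open {m} ∋ x has {m} ∩ (A ∖ {m}) = ∅, so x is NOT a limit point.
  x = n: opens ∋ x are {k, l, m, n}; each meets A ∖ {n}, so x IS a limit point.
Collecting: A' = {n}.


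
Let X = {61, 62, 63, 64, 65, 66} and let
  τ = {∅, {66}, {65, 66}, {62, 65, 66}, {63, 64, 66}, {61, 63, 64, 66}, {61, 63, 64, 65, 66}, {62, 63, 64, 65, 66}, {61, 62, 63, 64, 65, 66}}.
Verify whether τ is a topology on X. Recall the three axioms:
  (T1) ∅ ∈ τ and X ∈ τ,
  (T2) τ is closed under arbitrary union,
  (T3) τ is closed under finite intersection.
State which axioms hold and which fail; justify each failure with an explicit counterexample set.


τ is NOT a topology on X.

Axiom (T1): ∅ ∈ τ? Yes; X ∈ τ? Yes.
Axiom (T2/T3): check pairwise unions and intersections of members of τ.
Counterexample for (T2): {65, 66} ∪ {63, 64, 66} = {63, 64, 65, 66} ∉ τ. Therefore τ is NOT a topology.


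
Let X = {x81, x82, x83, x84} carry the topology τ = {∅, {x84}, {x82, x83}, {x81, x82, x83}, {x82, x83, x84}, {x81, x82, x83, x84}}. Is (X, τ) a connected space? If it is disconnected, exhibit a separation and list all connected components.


(X, τ) is disconnected; components = [{x84}, {x81, x82, x83}].

Find clopen sets (U ∈ τ with X ∖ U ∈ τ):
  U = ∅, X ∖ U = {x81, x82, x83, x84} — both open, so U is clopen.
  U = {x84}, X ∖ U = {x81, x82, x83} — both open, so U is clopen.
  U = {x81, x82, x83}, X ∖ U = {x84} — both open, so U is clopen.
  U = {x81, x82, x83, x84}, X ∖ U = ∅ — both open, so U is clopen.
Nontrivial clopen(s) exist: e.g. {x81, x82, x83}. So (X, τ) is disconnected.
Compute connected components by grouping points that agree on all clopens:
  component: {x84}
  component: {x81, x82, x83}


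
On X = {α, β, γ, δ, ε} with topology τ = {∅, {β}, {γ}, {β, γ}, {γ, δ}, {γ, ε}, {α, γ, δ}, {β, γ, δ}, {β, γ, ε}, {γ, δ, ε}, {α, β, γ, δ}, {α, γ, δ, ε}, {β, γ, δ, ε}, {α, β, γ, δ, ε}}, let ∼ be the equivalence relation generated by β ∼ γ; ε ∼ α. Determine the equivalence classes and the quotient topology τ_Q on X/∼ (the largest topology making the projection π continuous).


X/∼ = {[α=ε], [β=γ], [δ]}; |τ_Q| = 4.

Equivalence classes: [α=ε], [β=γ], [δ].
Quotient map π: X → X/∼ sends α ↦ [α=ε], β ↦ [β=γ], γ ↦ [β=γ], δ ↦ [δ], ε ↦ [α=ε].
For each subset V ⊆ X/∼, compute π^{-1}(V) ⊆ X and check whether π^{-1}(V) ∈ τ. V is open in τ_Q iff π^{-1}(V) ∈ τ.
  V = {}: π^{-1}(V) = ∅ ∈ τ ✓.
  V = {[α=ε]}: π^{-1}(V) = {α, ε} ∉ τ ✗.
  V = {[β=γ]}: π^{-1}(V) = {β, γ} ∈ τ ✓.
  V = {[α=ε], [β=γ]}: π^{-1}(V) = {α, β, γ, ε} ∉ τ ✗.
  V = {[δ]}: π^{-1}(V) = {δ} ∉ τ ✗.
  V = {[α=ε], [δ]}: π^{-1}(V) = {α, δ, ε} ∉ τ ✗.
  V = {[β=γ], [δ]}: π^{-1}(V) = {β, γ, δ} ∈ τ ✓.
  V = {[α=ε], [β=γ], [δ]}: π^{-1}(V) = {α, β, γ, δ, ε} ∈ τ ✓.
Open sets in the quotient: τ_Q = {{}, {[β=γ]}, {[β=γ], [δ]}, {[α=ε], [β=γ], [δ]}} (4 elements).


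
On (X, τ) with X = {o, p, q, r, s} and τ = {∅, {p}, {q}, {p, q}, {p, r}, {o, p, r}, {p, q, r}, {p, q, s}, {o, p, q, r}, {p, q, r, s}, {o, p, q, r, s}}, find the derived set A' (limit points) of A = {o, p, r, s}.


A' = {o, r, s}

For each x ∈ X, list the open sets U ∈ τ with x ∈ U, then check whether U ∩ (A ∖ {x}) ≠ ∅ for every such U.
  x = o: opens ∋ x are {o, p, r}, {o, p, q, r}, {o, p, q, r, s}; each meets A ∖ {o}, so x IS a limit point.
  x = p: open {p} ∋ x has {p} ∩ (A ∖ {p}) = ∅, so x is NOT a limit point.
  x = q: open {q} ∋ x has {q} ∩ (A ∖ {q}) = ∅, so x is NOT a limit point.
  x = r: opens ∋ x are {p, r}, {o, p, r}, {p, q, r}, {o, p, q, r}, {p, q, r, s}, {o, p, q, r, s}; each meets A ∖ {r}, so x IS a limit point.
  x = s: opens ∋ x are {p, q, s}, {p, q, r, s}, {o, p, q, r, s}; each meets A ∖ {s}, so x IS a limit point.
Collecting: A' = {o, r, s}.


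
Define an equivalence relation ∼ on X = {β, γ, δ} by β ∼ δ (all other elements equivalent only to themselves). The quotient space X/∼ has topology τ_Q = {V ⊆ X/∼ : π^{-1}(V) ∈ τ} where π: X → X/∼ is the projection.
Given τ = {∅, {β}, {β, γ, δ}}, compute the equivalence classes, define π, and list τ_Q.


X/∼ = {[β=δ], [γ]}; |τ_Q| = 2.

Equivalence classes: [β=δ], [γ].
Quotient map π: X → X/∼ sends β ↦ [β=δ], γ ↦ [γ], δ ↦ [β=δ].
For each subset V ⊆ X/∼, compute π^{-1}(V) ⊆ X and check whether π^{-1}(V) ∈ τ. V is open in τ_Q iff π^{-1}(V) ∈ τ.
  V = {}: π^{-1}(V) = ∅ ∈ τ ✓.
  V = {[β=δ]}: π^{-1}(V) = {β, δ} ∉ τ ✗.
  V = {[γ]}: π^{-1}(V) = {γ} ∉ τ ✗.
  V = {[β=δ], [γ]}: π^{-1}(V) = {β, γ, δ} ∈ τ ✓.
Open sets in the quotient: τ_Q = {{}, {[β=δ], [γ]}} (2 elements).


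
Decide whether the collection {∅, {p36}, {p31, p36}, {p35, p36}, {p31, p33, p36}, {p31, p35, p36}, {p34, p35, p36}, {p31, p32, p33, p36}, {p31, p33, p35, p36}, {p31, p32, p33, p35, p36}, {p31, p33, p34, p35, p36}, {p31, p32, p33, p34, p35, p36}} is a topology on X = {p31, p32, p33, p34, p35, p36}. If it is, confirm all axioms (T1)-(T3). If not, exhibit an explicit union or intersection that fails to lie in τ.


τ is NOT a topology on X.

Axiom (T1): ∅ ∈ τ? Yes; X ∈ τ? Yes.
Axiom (T2/T3): check pairwise unions and intersections of members of τ.
Counterexample for (T2): {p31, p36} ∪ {p34, p35, p36} = {p31, p34, p35, p36} ∉ τ. Therefore τ is NOT a topology.


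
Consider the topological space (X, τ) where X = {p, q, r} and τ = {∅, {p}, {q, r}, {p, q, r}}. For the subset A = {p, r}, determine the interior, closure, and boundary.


int(A) = {p}, cl(A) = {p, q, r}, ∂A = {q, r}.

Closed sets in (X, τ) are complements of opens:
  closed(X, τ) = {∅, {p}, {q, r}, {p, q, r}}.
int(A) = ⋃ {U ∈ τ : U ⊆ A}. Opens contained in A: ∅, {p}.
Taking the union of these: int(A) = {p}.
cl(A) = ⋂ {C closed : A ⊆ C}. Closed sets containing A: {p, q, r}.
Intersecting these: cl(A) = {p, q, r}.
∂A = cl(A) ∖ int(A) = {p, q, r} ∖ {p} = {q, r}.


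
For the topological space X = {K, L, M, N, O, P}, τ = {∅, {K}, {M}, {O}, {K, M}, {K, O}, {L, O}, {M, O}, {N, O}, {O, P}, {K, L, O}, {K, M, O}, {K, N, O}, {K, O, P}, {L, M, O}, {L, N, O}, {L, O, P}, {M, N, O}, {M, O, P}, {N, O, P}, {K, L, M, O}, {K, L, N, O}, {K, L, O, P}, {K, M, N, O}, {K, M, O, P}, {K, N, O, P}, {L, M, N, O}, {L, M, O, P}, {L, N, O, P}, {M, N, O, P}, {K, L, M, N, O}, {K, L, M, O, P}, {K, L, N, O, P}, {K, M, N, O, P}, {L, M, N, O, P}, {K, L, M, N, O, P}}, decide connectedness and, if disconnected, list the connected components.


(X, τ) is disconnected; components = [{K}, {M}, {L, N, O, P}].

Find clopen sets (U ∈ τ with X ∖ U ∈ τ):
  U = ∅, X ∖ U = {K, L, M, N, O, P} — both open, so U is clopen.
  U = {K}, X ∖ U = {L, M, N, O, P} — both open, so U is clopen.
  U = {M}, X ∖ U = {K, L, N, O, P} — both open, so U is clopen.
  U = {K, M}, X ∖ U = {L, N, O, P} — both open, so U is clopen.
  U = {L, N, O, P}, X ∖ U = {K, M} — both open, so U is clopen.
  U = {K, L, N, O, P}, X ∖ U = {M} — both open, so U is clopen.
  U = {L, M, N, O, P}, X ∖ U = {K} — both open, so U is clopen.
  U = {K, L, M, N, O, P}, X ∖ U = ∅ — both open, so U is clopen.
Nontrivial clopen(s) exist: e.g. {M}. So (X, τ) is disconnected.
Compute connected components by grouping points that agree on all clopens:
  component: {K}
  component: {M}
  component: {L, N, O, P}


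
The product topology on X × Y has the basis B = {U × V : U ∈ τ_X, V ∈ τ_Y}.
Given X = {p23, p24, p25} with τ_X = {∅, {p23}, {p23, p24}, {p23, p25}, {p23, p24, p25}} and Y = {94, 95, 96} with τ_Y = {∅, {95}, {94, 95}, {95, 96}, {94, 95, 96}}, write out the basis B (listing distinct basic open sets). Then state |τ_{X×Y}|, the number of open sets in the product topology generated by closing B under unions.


Basis B = {∅ × ∅, {p23} × {95}, {p23} × {94, 95}, {p23} × {95, 96}, {p23, p24} × {95}, {p23, p25} × {95}, {p23} × {94, 95, 96}, {p23, p24, p25} × {95}, {p23, p24} × {94, 95}, {p23, p25} × {94, 95}, {p23, p24} × {95, 96}, {p23, p25} × {95, 96}, {p23, p24} × {94, 95, 96}, {p23, p25} × {94, 95, 96}, {p23, p24, p25} × {94, 95}, {p23, p24, p25} × {95, 96}, {p23, p24, p25} × {94, 95, 96}}; |τ_{X×Y}| = 48.

Enumerate products U × V with U ∈ τ_X, V ∈ τ_Y (deduplicated):
  ∅ × ∅ = {} (∅)
  {p23} × {95} = {(p23,95)}
  {p23} × {94, 95} = {(p23,94), (p23,95)}
  {p23} × {95, 96} = {(p23,95), (p23,96)}
  {p23, p24} × {95} = {(p23,95), (p24,95)}
  {p23, p25} × {95} = {(p23,95), (p25,95)}
  {p23} × {94, 95, 96} = {(p23,94), (p23,95), (p23,96)}
  {p23, p24, p25} × {95} = {(p23,95), (p24,95), (p25,95)}
  {p23, p24} × {94, 95} = {(p23,94), (p23,95), (p24,94), (p24,95)}
  {p23, p25} × {94, 95} = {(p23,94), (p23,95), (p25,94), (p25,95)}
  {p23, p24} × {95, 96} = {(p23,95), (p23,96), (p24,95), (p24,96)}
  {p23, p25} × {95, 96} = {(p23,95), (p23,96), (p25,95), (p25,96)}
  {p23, p24} × {94, 95, 96} = {(p23,94), (p23,95), (p23,96), (p24,94), (p24,95), (p24,96)}
  {p23, p25} × {94, 95, 96} = {(p23,94), (p23,95), (p23,96), (p25,94), (p25,95), (p25,96)}
  {p23, p24, p25} × {94, 95} = {(p23,94), (p23,95), (p24,94), (p24,95), (p25,94), (p25,95)}
  {p23, p24, p25} × {95, 96} = {(p23,95), (p23,96), (p24,95), (p24,96), (p25,95), (p25,96)}
  {p23, p24, p25} × {94, 95, 96} = {(p23,94), (p23,95), (p23,96), (p24,94), (p24,95), (p24,96), (p25,94), (p25,95), (p25,96)}
These 17 distinct sets form the basis B.
Close under arbitrary unions to get τ_{X×Y}; counting gives |τ_{X×Y}| = 48.


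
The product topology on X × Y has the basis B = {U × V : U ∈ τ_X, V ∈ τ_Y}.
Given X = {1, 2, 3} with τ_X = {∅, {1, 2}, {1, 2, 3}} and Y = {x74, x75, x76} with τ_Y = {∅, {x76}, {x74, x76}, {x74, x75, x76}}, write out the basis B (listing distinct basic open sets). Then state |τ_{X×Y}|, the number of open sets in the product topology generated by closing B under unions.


Basis B = {∅ × ∅, {1, 2} × {x76}, {1, 2, 3} × {x76}, {1, 2} × {x74, x76}, {1, 2} × {x74, x75, x76}, {1, 2, 3} × {x74, x76}, {1, 2, 3} × {x74, x75, x76}}; |τ_{X×Y}| = 10.

Enumerate products U × V with U ∈ τ_X, V ∈ τ_Y (deduplicated):
  ∅ × ∅ = {} (∅)
  {1, 2} × {x76} = {(1,x76), (2,x76)}
  {1, 2, 3} × {x76} = {(1,x76), (2,x76), (3,x76)}
  {1, 2} × {x74, x76} = {(1,x74), (1,x76), (2,x74), (2,x76)}
  {1, 2} × {x74, x75, x76} = {(1,x74), (1,x75), (1,x76), (2,x74), (2,x75), (2,x76)}
  {1, 2, 3} × {x74, x76} = {(1,x74), (1,x76), (2,x74), (2,x76), (3,x74), (3,x76)}
  {1, 2, 3} × {x74, x75, x76} = {(1,x74), (1,x75), (1,x76), (2,x74), (2,x75), (2,x76), (3,x74), (3,x75), (3,x76)}
These 7 distinct sets form the basis B.
Close under arbitrary unions to get τ_{X×Y}; counting gives |τ_{X×Y}| = 10.


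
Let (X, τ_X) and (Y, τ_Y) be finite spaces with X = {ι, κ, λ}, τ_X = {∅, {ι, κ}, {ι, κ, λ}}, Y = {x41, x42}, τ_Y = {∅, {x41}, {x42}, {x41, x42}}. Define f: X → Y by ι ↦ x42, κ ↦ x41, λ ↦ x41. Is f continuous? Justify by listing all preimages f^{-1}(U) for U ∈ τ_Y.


f is NOT continuous.

Compute f^{-1}(U) for each U ∈ τ_Y:
  U = ∅: f^{-1}(U) = ∅ ∈ τ_X ✓.
  U = {x41}: f^{-1}(U) = {κ, λ} ∉ τ_X ✗.
  U = {x42}: f^{-1}(U) = {ι} ∉ τ_X ✗.
  U = {x41, x42}: f^{-1}(U) = {ι, κ, λ} ∈ τ_X ✓.
Found U = {x41} with f^{-1}(U) = {κ, λ} not in τ_X. Therefore f is NOT continuous.


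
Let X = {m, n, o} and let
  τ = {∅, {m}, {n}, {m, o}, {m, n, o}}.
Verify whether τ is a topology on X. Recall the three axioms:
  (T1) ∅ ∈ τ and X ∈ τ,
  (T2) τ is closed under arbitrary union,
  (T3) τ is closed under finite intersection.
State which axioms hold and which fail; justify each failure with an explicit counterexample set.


τ is NOT a topology on X.

Axiom (T1): ∅ ∈ τ? Yes; X ∈ τ? Yes.
Axiom (T2/T3): check pairwise unions and intersections of members of τ.
Counterexample for (T2): {m} ∪ {n} = {m, n} ∉ τ. Therefore τ is NOT a topology.


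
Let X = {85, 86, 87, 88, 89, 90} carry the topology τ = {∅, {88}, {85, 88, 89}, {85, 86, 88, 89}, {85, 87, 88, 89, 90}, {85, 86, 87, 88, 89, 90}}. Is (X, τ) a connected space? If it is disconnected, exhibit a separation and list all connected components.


(X, τ) is connected.

Find clopen sets (U ∈ τ with X ∖ U ∈ τ):
  U = ∅, X ∖ U = {85, 86, 87, 88, 89, 90} — both open, so U is clopen.
  U = {85, 86, 87, 88, 89, 90}, X ∖ U = ∅ — both open, so U is clopen.
Only trivial clopens (∅ and X) exist, so (X, τ) is connected.
Compute connected components by grouping points that agree on all clopens:
  component: {85, 86, 87, 88, 89, 90}


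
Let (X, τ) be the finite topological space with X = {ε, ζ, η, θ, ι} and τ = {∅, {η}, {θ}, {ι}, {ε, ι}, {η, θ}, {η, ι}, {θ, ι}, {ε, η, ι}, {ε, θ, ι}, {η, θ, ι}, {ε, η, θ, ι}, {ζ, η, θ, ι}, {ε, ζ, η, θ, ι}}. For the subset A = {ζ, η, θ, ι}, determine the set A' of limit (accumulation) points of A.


A' = {ε, ζ}

For each x ∈ X, list the open sets U ∈ τ with x ∈ U, then check whether U ∩ (A ∖ {x}) ≠ ∅ for every such U.
  x = ε: opens ∋ x are {ε, ι}, {ε, η, ι}, {ε, θ, ι}, {ε, η, θ, ι}, {ε, ζ, η, θ, ι}; each meets A ∖ {ε}, so x IS a limit point.
  x = ζ: opens ∋ x are {ζ, η, θ, ι}, {ε, ζ, η, θ, ι}; each meets A ∖ {ζ}, so x IS a limit point.
  x = η: open {η} ∋ x has {η} ∩ (A ∖ {η}) = ∅, so x is NOT a limit point.
  x = θ: open {θ} ∋ x has {θ} ∩ (A ∖ {θ}) = ∅, so x is NOT a limit point.
  x = ι: open {ι} ∋ x has {ι} ∩ (A ∖ {ι}) = ∅, so x is NOT a limit point.
Collecting: A' = {ε, ζ}.
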